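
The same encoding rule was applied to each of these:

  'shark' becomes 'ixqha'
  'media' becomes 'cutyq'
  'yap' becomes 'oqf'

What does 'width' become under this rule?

Compare letters: s→i is +16, h→x is +16, a→q is +16 — a constant shift. Each letter is shifted forward by 16 in the alphabet (a Caesar shift of +16).
On width: w+16=m, i+16=y, d+16=t, t+16=j, h+16=x.

mytjx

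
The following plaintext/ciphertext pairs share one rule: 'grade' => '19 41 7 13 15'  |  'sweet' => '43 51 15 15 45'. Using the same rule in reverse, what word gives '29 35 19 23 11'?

g(#7)→19 and r(#18)→41: differences scale by 2, so n = 2·pos + 5. The formula is n = 2×(alphabet index, a=1) + 5.
Reversing it on 29 35 19 23 11: 29→(29−5)÷2=12=l, 35→(35−5)÷2=15=o, 19→(19−5)÷2=7=g, 23→(23−5)÷2=9=i, 11→(11−5)÷2=3=c.

logic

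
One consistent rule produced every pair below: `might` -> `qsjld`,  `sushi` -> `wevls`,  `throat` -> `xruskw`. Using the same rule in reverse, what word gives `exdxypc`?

anatomy

It's a Vigenère-style cipher with numeric key [4,10,3]: position i shifts by key[i mod 3].
Reversing it on exdxypc: e−4=a, x−10=n, d−3=a, x−4=t, y−10=o, p−3=m, c−4=y.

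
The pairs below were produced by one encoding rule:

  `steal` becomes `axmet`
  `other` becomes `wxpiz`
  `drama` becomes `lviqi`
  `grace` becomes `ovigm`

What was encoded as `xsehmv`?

The shifts repeat in a cycle of length 2: positions 0,1,… shift by +8, +4, then the pattern repeats.
Decoding xsehmv: x−8=p, s−4=o, e−8=w, h−4=d, m−8=e, v−4=r.

powder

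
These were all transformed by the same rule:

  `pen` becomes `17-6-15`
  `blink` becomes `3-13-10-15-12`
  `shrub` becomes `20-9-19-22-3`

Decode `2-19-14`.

Letters become their 1-based position plus 1 (so a→2, b→3, …).
Undoing it on 2-19-14: 2→(2−1)÷1=1=a, 19→(19−1)÷1=18=r, 14→(14−1)÷1=13=m.

arm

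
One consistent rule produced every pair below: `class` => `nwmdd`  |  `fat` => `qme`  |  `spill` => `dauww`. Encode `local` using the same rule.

wanmw

The shift depends on letter class: consonant c→n is +11, but vowel a→m is +12. Two shifts are in play — +12 for a/e/i/o/u, +11 for every other letter.
Applying it to local: l(cons)+11=w, o(vowel)+12=a, c(cons)+11=n, a(vowel)+12=m, l(cons)+11=w.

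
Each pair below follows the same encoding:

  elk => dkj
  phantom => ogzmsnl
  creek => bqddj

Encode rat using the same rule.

Compare letters: e→d is +25, l→k is +25, k→j is +25 — a constant shift. This is a Caesar cipher with shift 25.
On rat: r+25=q, a+25=z, t+25=s.

qzs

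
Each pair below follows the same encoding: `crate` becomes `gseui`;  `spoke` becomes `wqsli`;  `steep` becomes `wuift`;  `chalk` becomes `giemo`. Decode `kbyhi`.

A repeating key of period 2 is used — shifts +4, +1 over and over.
Reversing it on kbyhi: k−4=g, b−1=a, y−4=u, h−1=g, i−4=e.

gauge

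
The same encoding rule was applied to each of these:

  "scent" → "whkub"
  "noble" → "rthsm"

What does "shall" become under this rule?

In scent: s→w is +4, c→h is +5, e→k is +6, n→u is +7 — the shift increases by 1 each position. The shift increases by 1 at each position, starting from +4: 4, 5, 6, ….
For shall: s+4=w, h+5=m, a+6=g, l+7=s, l+8=t.

wmgst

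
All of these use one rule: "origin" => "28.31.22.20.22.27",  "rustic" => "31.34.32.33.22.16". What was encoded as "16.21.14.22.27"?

chain

Letters become their 1-based position plus 13 (so a→14, b→15, …).
Undoing it on 16.21.14.22.27: 16→(16−13)÷1=3=c, 21→(21−13)÷1=8=h, 14→(14−13)÷1=1=a, 22→(22−13)÷1=9=i, 27→(27−13)÷1=14=n.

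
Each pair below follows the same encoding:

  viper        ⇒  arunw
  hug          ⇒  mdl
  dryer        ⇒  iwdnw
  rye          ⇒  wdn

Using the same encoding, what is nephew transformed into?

snumnb

The shift depends on letter class: consonant v→a is +5, but vowel i→r is +9. The rule splits by letter class: vowels +9, consonants +5.
On nephew: n(cons)+5=s, e(vowel)+9=n, p(cons)+5=u, h(cons)+5=m, e(vowel)+9=n, w(cons)+5=b.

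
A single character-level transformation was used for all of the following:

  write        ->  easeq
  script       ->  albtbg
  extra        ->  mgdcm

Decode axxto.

In write: w→e is +8, r→a is +9, i→s is +10, t→e is +11 — the shift increases by 1 each position. The shift increases by 1 at each position, starting from +8: 8, 9, 10, ….
Undoing it on axxto: a−8=s, x−9=o, x−10=n, t−11=i, o−12=c.

sonic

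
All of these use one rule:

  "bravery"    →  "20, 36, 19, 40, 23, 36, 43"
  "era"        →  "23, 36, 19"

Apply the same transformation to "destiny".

b is letter #2 and maps to 20: an offset of 18. Letters become their 1-based position plus 18 (so a→19, b→20, …).
On destiny: d=4→22, e=5→23, s=19→37, t=20→38, i=9→27, n=14→32, y=25→43.

22, 23, 37, 38, 27, 32, 43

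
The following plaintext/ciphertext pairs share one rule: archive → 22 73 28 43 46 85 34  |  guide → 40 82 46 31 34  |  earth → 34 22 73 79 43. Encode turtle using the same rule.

79 82 73 79 55 34

a(#1)→22 and r(#18)→73: differences scale by 3, so n = 3·pos + 19. The formula is n = 3×(alphabet index, a=1) + 19.
Applying it to turtle: t=20→79, u=21→82, r=18→73, t=20→79, l=12→55, e=5→34.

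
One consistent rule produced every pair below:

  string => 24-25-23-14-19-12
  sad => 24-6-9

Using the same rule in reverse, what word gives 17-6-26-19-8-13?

launch

s is letter #19 and maps to 24: an offset of 5. Letters become their 1-based position plus 5 (so a→6, b→7, …).
Decoding 17-6-26-19-8-13: 17→(17−5)÷1=12=l, 6→(6−5)÷1=1=a, 26→(26−5)÷1=21=u, 19→(19−5)÷1=14=n, 8→(8−5)÷1=3=c, 13→(13−5)÷1=8=h.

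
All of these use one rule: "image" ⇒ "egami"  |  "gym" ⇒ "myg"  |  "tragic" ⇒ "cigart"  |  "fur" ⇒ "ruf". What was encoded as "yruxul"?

The output letters match the input read backwards: image reversed is egami. The word is simply reversed.
Reversing it on yruxul: then reverse → luxury.

luxury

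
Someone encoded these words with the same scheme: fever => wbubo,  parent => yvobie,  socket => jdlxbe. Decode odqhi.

f(5)→w(22) and e(4)→b(1) fit y≡21x+21 (mod 26); the inverse of 21 mod 26 is 5. Treating letters as 0–25, the rule is x ↦ 21x + 21 (mod 26).
Reversing it on odqhi: o(14)→5·(14−21)≡17=r; d(3)→5·(3−21)≡14=o; q(16)→5·(16−21)≡1=b; h(7)→5·(7−21)≡8=i; i(8)→5·(8−21)≡13=n (all mod 26).

robin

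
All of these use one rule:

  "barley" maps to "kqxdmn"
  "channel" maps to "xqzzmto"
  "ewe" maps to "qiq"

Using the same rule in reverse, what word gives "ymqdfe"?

Two steps: reverse the string, then apply a Caesar shift of +12.
Reversing it on ymqdfe: shift back: y−12=m, m−12=a, q−12=e, d−12=r, f−12=t, e−12=s → maerts; then reverse → stream.

stream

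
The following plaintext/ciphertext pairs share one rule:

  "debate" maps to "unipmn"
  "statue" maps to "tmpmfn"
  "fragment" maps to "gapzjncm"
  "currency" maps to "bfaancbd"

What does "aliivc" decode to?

d(3)→u(20) and e(4)→n(13) fit y≡19x+15 (mod 26); the inverse of 19 mod 26 is 11. Each letter's alphabet position (a=0..z=25) is mapped through 19·x+15 mod 26 — an affine cipher.
Decoding aliivc: a(0)→11·(0−15)≡17=r; l(11)→11·(11−15)≡8=i; i(8)→11·(8−15)≡1=b; i(8)→11·(8−15)≡1=b; v(21)→11·(21−15)≡14=o; c(2)→11·(2−15)≡13=n (all mod 26).

ribbon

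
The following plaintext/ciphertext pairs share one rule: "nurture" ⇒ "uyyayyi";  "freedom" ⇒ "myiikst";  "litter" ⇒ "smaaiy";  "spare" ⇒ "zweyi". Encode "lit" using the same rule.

The shift depends on letter class: consonant n→u is +7, but vowel u→y is +4. Vowels shift forward by 4 and consonants shift forward by 7.
Applying it to lit: l(cons)+7=s, i(vowel)+4=m, t(cons)+7=a.

sma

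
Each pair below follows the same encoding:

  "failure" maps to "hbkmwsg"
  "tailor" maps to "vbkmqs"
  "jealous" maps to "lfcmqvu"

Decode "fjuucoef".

distance

It's a Vigenère-style cipher with numeric key [2,1]: position i shifts by key[i mod 2].
Decoding fjuucoef: f−2=d, j−1=i, u−2=s, u−1=t, c−2=a, o−1=n, e−2=c, f−1=e.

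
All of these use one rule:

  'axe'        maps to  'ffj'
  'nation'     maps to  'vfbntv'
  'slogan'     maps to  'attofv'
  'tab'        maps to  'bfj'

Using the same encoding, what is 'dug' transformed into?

The shift depends on letter class: consonant x→f is +8, but vowel a→f is +5. The rule splits by letter class: vowels +5, consonants +8.
For dug: d(cons)+8=l, u(vowel)+5=z, g(cons)+8=o.

lzo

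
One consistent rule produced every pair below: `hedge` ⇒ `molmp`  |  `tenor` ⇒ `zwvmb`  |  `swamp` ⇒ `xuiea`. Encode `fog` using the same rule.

The word is reversed, then every letter is shifted forward by 8.
On fog: reverse → gof; then shift: g+8=o, o+8=w, f+8=n.

own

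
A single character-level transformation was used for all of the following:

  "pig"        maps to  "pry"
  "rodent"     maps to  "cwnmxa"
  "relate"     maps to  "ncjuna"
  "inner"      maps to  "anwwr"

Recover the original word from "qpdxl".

cough

Two steps: reverse the string, then apply a Caesar shift of +9.
Decoding qpdxl: shift back: q−9=h, p−9=g, d−9=u, x−9=o, l−9=c → hguoc; then reverse → cough.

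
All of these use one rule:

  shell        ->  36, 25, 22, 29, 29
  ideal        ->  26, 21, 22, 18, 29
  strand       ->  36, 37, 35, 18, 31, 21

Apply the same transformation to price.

33, 35, 26, 20, 22

s is letter #19 and maps to 36: an offset of 17. Letters become their 1-based position plus 17 (so a→18, b→19, …).
On price: p=16→33, r=18→35, i=9→26, c=3→20, e=5→22.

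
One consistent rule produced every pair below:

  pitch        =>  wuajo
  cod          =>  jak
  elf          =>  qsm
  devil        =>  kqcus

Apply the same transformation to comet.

Two shifts are in play — +12 for a/e/i/o/u, +7 for every other letter.
On comet: c(cons)+7=j, o(vowel)+12=a, m(cons)+7=t, e(vowel)+12=q, t(cons)+7=a.

jatqa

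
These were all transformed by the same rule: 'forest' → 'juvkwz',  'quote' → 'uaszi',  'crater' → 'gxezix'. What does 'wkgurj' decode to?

second

Shifts by position in forest: pos 0: f→j (+4), pos 1: o→u (+6), pos 2: r→v (+4), pos 3: e→k (+6) — repeating every 2. A repeating key of period 2 is used — shifts +4, +6 over and over.
Decoding wkgurj: w−4=s, k−6=e, g−4=c, u−6=o, r−4=n, j−6=d.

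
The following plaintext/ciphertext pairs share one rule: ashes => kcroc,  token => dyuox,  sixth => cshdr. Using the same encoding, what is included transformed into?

Each letter is shifted forward by 10 in the alphabet (a Caesar shift of +10).
For included: i+10=s, n+10=x, c+10=m, l+10=v, u+10=e, d+10=n, e+10=o, d+10=n.

sxmvenon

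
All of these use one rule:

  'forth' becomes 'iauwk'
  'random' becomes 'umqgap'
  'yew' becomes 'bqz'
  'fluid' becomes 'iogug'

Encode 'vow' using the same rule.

The shift depends on letter class: consonant f→i is +3, but vowel o→a is +12. Vowels shift forward by 12 and consonants shift forward by 3.
Applying it to vow: v(cons)+3=y, o(vowel)+12=a, w(cons)+3=z.

yaz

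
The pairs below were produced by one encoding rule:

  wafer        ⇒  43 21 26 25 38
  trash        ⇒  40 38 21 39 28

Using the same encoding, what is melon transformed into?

Each letter is replaced by its alphabet position (a=1..z=26) + 20.
Applying it to melon: m=13→33, e=5→25, l=12→32, o=15→35, n=14→34.

33 25 32 35 34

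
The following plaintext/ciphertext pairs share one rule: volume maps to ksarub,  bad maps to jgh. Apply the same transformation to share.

kxgny

The output letters match the input read backwards, each shifted +6: volume reversed is emulov. Two steps: reverse the string, then apply a Caesar shift of +6.
For share: reverse → erahs; then shift: e+6=k, r+6=x, a+6=g, h+6=n, s+6=y.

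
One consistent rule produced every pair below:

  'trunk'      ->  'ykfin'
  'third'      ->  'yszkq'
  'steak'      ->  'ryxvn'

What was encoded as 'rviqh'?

Treating letters as 0–25, the rule is x ↦ 7x + 21 (mod 26).
Decoding rviqh: r(17)→15·(17−21)≡18=s; v(21)→15·(21−21)≡0=a; i(8)→15·(8−21)≡13=n; q(16)→15·(16−21)≡3=d; h(7)→15·(7−21)≡24=y (all mod 26).

sandy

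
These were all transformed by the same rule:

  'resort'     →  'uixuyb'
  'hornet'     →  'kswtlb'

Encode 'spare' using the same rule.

vtfxl

In resort: r→u is +3, e→i is +4, s→x is +5, o→u is +6 — the shift increases by 1 each position. Each letter shifts forward by (position + 3), i.e. 3, 4, 5, … — the shift grows by one for each successive letter.
For spare: s+3=v, p+4=t, a+5=f, r+6=x, e+7=l.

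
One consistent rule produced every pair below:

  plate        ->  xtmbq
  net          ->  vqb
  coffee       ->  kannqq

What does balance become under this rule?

Vowels shift forward by 12 and consonants shift forward by 8.
For balance: b(cons)+8=j, a(vowel)+12=m, l(cons)+8=t, a(vowel)+12=m, n(cons)+8=v, c(cons)+8=k, e(vowel)+12=q.

jmtmvkq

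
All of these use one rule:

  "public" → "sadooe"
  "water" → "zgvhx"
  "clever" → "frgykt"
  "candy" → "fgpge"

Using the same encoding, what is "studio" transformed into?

vzwgoq

Shifts by position in public: pos 0: p→s (+3), pos 1: u→a (+6), pos 2: b→d (+2), pos 3: l→o (+3), pos 4: i→o (+6), pos 5: c→e (+2) — repeating every 3. The shifts repeat in a cycle of length 3: positions 0,1,… shift by +3, +6, +2, then the pattern repeats.
On studio: s+3=v, t+6=z, u+2=w, d+3=g, i+6=o, o+2=q.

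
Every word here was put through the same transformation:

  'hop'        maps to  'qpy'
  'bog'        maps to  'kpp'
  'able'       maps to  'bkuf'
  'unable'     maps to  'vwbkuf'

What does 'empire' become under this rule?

The shift depends on letter class: consonant h→q is +9, but vowel o→p is +1. The rule splits by letter class: vowels +1, consonants +9.
Applying it to empire: e(vowel)+1=f, m(cons)+9=v, p(cons)+9=y, i(vowel)+1=j, r(cons)+9=a, e(vowel)+1=f.

fvyjaf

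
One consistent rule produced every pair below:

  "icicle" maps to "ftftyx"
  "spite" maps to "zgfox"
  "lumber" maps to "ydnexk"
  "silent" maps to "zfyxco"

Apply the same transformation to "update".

dgipox

i(8)→f(5) and c(2)→t(19) fit y≡15x+15 (mod 26); the inverse of 15 mod 26 is 7. Treating letters as 0–25, the rule is x ↦ 15x + 15 (mod 26).
On update: u(20)→15·20+15≡3=d; p(15)→15·15+15≡6=g; d(3)→15·3+15≡8=i; a(0)→15·0+15≡15=p; t(19)→15·19+15≡14=o; e(4)→15·4+15≡23=x (all mod 26).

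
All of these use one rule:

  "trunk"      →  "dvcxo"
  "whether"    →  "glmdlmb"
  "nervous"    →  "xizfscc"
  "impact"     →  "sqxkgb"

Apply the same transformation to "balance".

letkrko

Shifts by position in trunk: pos 0: t→d (+10), pos 1: r→v (+4), pos 2: u→c (+8), pos 3: n→x (+10), pos 4: k→o (+4) — repeating every 3. The shifts repeat in a cycle of length 3: positions 0,1,… shift by +10, +4, +8, then the pattern repeats.
For balance: b+10=l, a+4=e, l+8=t, a+10=k, n+4=r, c+8=k, e+10=o.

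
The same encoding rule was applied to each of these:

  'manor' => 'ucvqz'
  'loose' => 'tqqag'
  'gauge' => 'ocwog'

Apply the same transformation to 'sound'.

The shift depends on letter class: consonant m→u is +8, but vowel a→c is +2. The rule splits by letter class: vowels +2, consonants +8.
For sound: s(cons)+8=a, o(vowel)+2=q, u(vowel)+2=w, n(cons)+8=v, d(cons)+8=l.

aqwvl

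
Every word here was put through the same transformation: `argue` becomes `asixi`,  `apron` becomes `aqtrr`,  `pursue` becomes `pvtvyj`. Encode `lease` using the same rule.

lfcvi

In argue: a→a is +0, r→s is +1, g→i is +2, u→x is +3 — the shift increases by 1 each position. The shift increases by 1 at each position, starting from +0: 0, 1, 2, ….
For lease: l+0=l, e+1=f, a+2=c, s+3=v, e+4=i.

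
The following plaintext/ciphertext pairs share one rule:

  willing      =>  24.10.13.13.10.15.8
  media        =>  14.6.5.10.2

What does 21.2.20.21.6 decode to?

taste

w is letter #23 and maps to 24: an offset of 1. The number is (letter's place in the alphabet, a=1) + 1.
Reversing it on 21.2.20.21.6: 21→(21−1)÷1=20=t, 2→(2−1)÷1=1=a, 20→(20−1)÷1=19=s, 21→(21−1)÷1=20=t, 6→(6−1)÷1=5=e.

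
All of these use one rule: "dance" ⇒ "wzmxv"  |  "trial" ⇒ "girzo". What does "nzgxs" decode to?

match

This is the alphabet-reversal cipher (Atbash): a becomes z, b becomes y, etc.
Decoding nzgxs: n↔m, z↔a, g↔t, x↔c, s↔h.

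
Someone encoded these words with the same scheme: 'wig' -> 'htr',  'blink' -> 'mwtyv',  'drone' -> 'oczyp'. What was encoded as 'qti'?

Compare letters: w→h is +11, i→t is +11, g→r is +11 — a constant shift. Every letter moves 11 places later in the alphabet, wrapping around z→a.
Undoing it on qti: q−11=f, t−11=i, i−11=x.

fix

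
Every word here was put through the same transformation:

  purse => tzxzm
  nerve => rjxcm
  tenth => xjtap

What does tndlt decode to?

pixel

In purse: p→t is +4, u→z is +5, r→x is +6, s→z is +7 — the shift increases by 1 each position. The shift increases by 1 at each position, starting from +4: 4, 5, 6, ….
Reversing it on tndlt: t−4=p, n−5=i, d−6=x, l−7=e, t−8=l.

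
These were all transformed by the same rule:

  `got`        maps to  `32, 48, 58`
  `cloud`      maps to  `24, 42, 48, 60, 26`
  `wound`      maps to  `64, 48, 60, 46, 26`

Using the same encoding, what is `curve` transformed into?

g(#7)→32 and o(#15)→48: differences scale by 2, so n = 2·pos + 18. The formula is n = 2×(alphabet index, a=1) + 18.
For curve: c=3→24, u=21→60, r=18→54, v=22→62, e=5→28.

24, 60, 54, 62, 28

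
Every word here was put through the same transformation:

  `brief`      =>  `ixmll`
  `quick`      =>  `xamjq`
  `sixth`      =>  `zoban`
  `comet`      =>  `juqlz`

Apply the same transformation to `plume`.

A repeating key of period 3 is used — shifts +7, +6, +4 over and over.
On plume: p+7=w, l+6=r, u+4=y, m+7=t, e+6=k.

wrytk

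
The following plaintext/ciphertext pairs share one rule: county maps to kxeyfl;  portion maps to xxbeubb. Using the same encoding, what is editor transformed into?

Letter i (0-indexed) is shifted by i+8, so successive shifts are 8, 9, 10, ….
On editor: e+8=m, d+9=m, i+10=s, t+11=e, o+12=a, r+13=e.

mmseae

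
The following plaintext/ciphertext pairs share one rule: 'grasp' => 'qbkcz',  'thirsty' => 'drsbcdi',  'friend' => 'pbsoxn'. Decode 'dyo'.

toe

Every letter moves 10 places later in the alphabet, wrapping around z→a.
Undoing it on dyo: d−10=t, y−10=o, o−10=e.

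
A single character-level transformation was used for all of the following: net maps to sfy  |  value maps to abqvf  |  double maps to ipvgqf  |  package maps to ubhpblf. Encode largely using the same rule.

qbwlfqd

The shift depends on letter class: consonant n→s is +5, but vowel e→f is +1. Vowels shift forward by 1 and consonants shift forward by 5.
For largely: l(cons)+5=q, a(vowel)+1=b, r(cons)+5=w, g(cons)+5=l, e(vowel)+1=f, l(cons)+5=q, y(cons)+5=d.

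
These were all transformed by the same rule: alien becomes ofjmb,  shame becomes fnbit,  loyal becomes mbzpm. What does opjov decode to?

The output letters match the input read backwards, each shifted +1: alien reversed is neila. Read the word backwards and shift each letter +1.
Decoding opjov: shift back: o−1=n, p−1=o, j−1=i, o−1=n, v−1=u → noinu; then reverse → union.

union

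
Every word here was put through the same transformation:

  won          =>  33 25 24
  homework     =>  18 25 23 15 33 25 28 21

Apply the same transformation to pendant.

Letters become their 1-based position plus 10 (so a→11, b→12, …).
Applying it to pendant: p=16→26, e=5→15, n=14→24, d=4→14, a=1→11, n=14→24, t=20→30.

26 15 24 14 11 24 30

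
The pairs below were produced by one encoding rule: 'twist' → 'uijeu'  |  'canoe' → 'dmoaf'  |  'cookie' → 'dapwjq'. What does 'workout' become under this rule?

The shifts repeat in a cycle of length 2: positions 0,1,… shift by +1, +12, then the pattern repeats.
For workout: w+1=x, o+12=a, r+1=s, k+12=w, o+1=p, u+12=g, t+1=u.

xaswpgu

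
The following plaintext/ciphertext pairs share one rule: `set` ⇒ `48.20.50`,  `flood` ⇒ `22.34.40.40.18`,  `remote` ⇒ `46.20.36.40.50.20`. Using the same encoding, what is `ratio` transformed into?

46.12.50.28.40

s(#19)→48 and e(#5)→20: differences scale by 2, so n = 2·pos + 10. With a=1..z=26, the number is 2·pos + 10.
For ratio: r=18→46, a=1→12, t=20→50, i=9→28, o=15→40.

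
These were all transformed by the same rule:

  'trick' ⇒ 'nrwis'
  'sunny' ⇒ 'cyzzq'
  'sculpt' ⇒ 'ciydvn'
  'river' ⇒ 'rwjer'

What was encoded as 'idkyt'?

t(19)→n(13) and r(17)→r(17) fit y≡11x+12 (mod 26); the inverse of 11 mod 26 is 19. This is an affine cipher: with a=0,…,z=25, each position x becomes (11x+12) mod 26.
Decoding idkyt: i(8)→19·(8−12)≡2=c; d(3)→19·(3−12)≡11=l; k(10)→19·(10−12)≡14=o; y(24)→19·(24−12)≡20=u; t(19)→19·(19−12)≡3=d (all mod 26).

cloud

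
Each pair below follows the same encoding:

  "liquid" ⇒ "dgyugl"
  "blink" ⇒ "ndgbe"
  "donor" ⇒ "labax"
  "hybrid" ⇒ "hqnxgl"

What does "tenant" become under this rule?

This is an affine cipher: with a=0,…,z=25, each position x becomes (25x+14) mod 26.
For tenant: t(19)→25·19+14≡21=v; e(4)→25·4+14≡10=k; n(13)→25·13+14≡1=b; a(0)→25·0+14≡14=o; n(13)→25·13+14≡1=b; t(19)→25·19+14≡21=v (all mod 26).

vkbobv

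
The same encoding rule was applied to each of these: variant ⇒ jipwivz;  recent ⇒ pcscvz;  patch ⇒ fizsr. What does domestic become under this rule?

xaqcuzws

v(21)→j(9) and a(0)→i(8) fit y≡5x+8 (mod 26); the inverse of 5 mod 26 is 21. This is an affine cipher: with a=0,…,z=25, each position x becomes (5x+8) mod 26.
For domestic: d(3)→5·3+8≡23=x; o(14)→5·14+8≡0=a; m(12)→5·12+8≡16=q; e(4)→5·4+8≡2=c; s(18)→5·18+8≡20=u; t(19)→5·19+8≡25=z; i(8)→5·8+8≡22=w; c(2)→5·2+8≡18=s (all mod 26).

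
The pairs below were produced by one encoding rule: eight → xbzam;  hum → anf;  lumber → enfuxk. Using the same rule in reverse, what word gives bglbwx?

Every letter moves 19 places later in the alphabet, wrapping around z→a.
Decoding bglbwx: b−19=i, g−19=n, l−19=s, b−19=i, w−19=d, x−19=e.

inside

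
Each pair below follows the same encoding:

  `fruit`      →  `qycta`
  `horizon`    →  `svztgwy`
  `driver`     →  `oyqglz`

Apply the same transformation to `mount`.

The shifts repeat in a cycle of length 3: positions 0,1,… shift by +11, +7, +8, then the pattern repeats.
Applying it to mount: m+11=x, o+7=v, u+8=c, n+11=y, t+7=a.

xvcya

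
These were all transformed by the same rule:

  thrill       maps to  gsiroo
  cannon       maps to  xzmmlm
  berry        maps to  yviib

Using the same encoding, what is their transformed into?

Each pair mirrors across the alphabet (t↔g, h↔s, r↔i): positions sum to 25. This is the alphabet-reversal cipher (Atbash): a becomes z, b becomes y, etc.
For their: t↔g, h↔s, e↔v, i↔r, r↔i.

gsvri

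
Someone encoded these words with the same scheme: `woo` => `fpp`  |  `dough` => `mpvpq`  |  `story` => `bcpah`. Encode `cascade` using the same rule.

The shift depends on letter class: consonant w→f is +9, but vowel o→p is +1. Vowels shift forward by 1 and consonants shift forward by 9.
For cascade: c(cons)+9=l, a(vowel)+1=b, s(cons)+9=b, c(cons)+9=l, a(vowel)+1=b, d(cons)+9=m, e(vowel)+1=f.

lbblbmf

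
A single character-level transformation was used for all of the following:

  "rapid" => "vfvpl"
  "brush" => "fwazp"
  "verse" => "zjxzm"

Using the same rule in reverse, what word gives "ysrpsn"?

In rapid: r→v is +4, a→f is +5, p→v is +6, i→p is +7 — the shift increases by 1 each position. Letter i (0-indexed) is shifted by i+4, so successive shifts are 4, 5, 6, ….
Reversing it on ysrpsn: y−4=u, s−5=n, r−6=l, p−7=i, s−8=k, n−9=e.

unlike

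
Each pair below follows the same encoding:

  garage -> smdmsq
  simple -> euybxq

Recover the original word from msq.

age

Compare letters: g→s is +12, a→m is +12, r→d is +12 — a constant shift. It's a constant shift of +12 (ROT12).
Decoding msq: m−12=a, s−12=g, q−12=e.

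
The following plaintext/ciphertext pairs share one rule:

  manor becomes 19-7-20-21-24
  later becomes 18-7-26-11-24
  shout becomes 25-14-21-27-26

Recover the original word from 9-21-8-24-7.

cobra

Each letter is replaced by its alphabet position (a=1..z=26) + 6.
Undoing it on 9-21-8-24-7: 9→(9−6)÷1=3=c, 21→(21−6)÷1=15=o, 8→(8−6)÷1=2=b, 24→(24−6)÷1=18=r, 7→(7−6)÷1=1=a.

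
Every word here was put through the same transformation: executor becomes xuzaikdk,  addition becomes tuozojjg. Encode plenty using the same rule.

eztkrv

The output letters match the input read backwards, each shifted +6: executor reversed is rotucexe. Two steps: reverse the string, then apply a Caesar shift of +6.
For plenty: reverse → ytnelp; then shift: y+6=e, t+6=z, n+6=t, e+6=k, l+6=r, p+6=v.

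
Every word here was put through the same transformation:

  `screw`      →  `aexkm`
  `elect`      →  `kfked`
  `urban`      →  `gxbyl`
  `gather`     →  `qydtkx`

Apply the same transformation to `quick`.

This is an affine cipher: with a=0,…,z=25, each position x becomes (3x+24) mod 26.
For quick: q(16)→3·16+24≡20=u; u(20)→3·20+24≡6=g; i(8)→3·8+24≡22=w; c(2)→3·2+24≡4=e; k(10)→3·10+24≡2=c (all mod 26).

ugwec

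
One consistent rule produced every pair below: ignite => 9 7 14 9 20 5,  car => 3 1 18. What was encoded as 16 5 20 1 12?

petal

i is letter #9 and maps to 9: an offset of 0. Letters become their 1-indexed alphabet positions: a=1 … z=26.
Decoding 16 5 20 1 12: 16=p, 5=e, 20=t, 1=a, 12=l.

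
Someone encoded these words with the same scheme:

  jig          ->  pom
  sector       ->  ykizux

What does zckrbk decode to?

Every letter moves 6 places later in the alphabet, wrapping around z→a.
Reversing it on zckrbk: z−6=t, c−6=w, k−6=e, r−6=l, b−6=v, k−6=e.

twelve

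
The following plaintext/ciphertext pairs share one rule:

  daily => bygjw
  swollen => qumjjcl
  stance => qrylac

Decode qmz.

sob

It's a constant shift of +24 (ROT24).
Decoding qmz: q−24=s, m−24=o, z−24=b.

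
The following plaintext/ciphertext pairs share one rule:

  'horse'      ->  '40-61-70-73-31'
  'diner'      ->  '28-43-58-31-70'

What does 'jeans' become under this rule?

46-31-19-58-73

Each letter becomes 3×(its alphabet position, a=1..z=26) + 16.
For jeans: j=10→46, e=5→31, a=1→19, n=14→58, s=19→73.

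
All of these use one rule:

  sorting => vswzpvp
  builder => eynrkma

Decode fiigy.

The shift increases by 1 at each position, starting from +3: 3, 4, 5, ….
Decoding fiigy: f−3=c, i−4=e, i−5=d, g−6=a, y−7=r.

cedar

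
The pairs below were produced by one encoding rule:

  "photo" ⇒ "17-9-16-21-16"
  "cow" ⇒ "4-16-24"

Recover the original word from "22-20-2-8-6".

p is letter #16 and maps to 17: an offset of 1. Letters become their 1-based position plus 1 (so a→2, b→3, …).
Undoing it on 22-20-2-8-6: 22→(22−1)÷1=21=u, 20→(20−1)÷1=19=s, 2→(2−1)÷1=1=a, 8→(8−1)÷1=7=g, 6→(6−1)÷1=5=e.

usage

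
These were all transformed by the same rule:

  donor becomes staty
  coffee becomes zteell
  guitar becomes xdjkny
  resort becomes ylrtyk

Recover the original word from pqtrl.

d(3)→s(18) and o(14)→t(19) fit y≡19x+13 (mod 26); the inverse of 19 mod 26 is 11. This is an affine cipher: with a=0,…,z=25, each position x becomes (19x+13) mod 26.
Decoding pqtrl: p(15)→11·(15−13)≡22=w; q(16)→11·(16−13)≡7=h; t(19)→11·(19−13)≡14=o; r(17)→11·(17−13)≡18=s; l(11)→11·(11−13)≡4=e (all mod 26).

whose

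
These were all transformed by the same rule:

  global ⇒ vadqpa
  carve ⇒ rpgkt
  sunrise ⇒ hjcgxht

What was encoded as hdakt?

Compare letters: g→v is +15, l→a is +15, o→d is +15 — a constant shift. This is a Caesar cipher with shift 15.
Undoing it on hdakt: h−15=s, d−15=o, a−15=l, k−15=v, t−15=e.

solve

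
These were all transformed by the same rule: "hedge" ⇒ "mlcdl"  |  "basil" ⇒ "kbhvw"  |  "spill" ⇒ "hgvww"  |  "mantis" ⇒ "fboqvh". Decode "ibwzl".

value

h(7)→m(12) and e(4)→l(11) fit y≡9x+1 (mod 26); the inverse of 9 mod 26 is 3. This is an affine cipher: with a=0,…,z=25, each position x becomes (9x+1) mod 26.
Reversing it on ibwzl: i(8)→3·(8−1)≡21=v; b(1)→3·(1−1)≡0=a; w(22)→3·(22−1)≡11=l; z(25)→3·(25−1)≡20=u; l(11)→3·(11−1)≡4=e (all mod 26).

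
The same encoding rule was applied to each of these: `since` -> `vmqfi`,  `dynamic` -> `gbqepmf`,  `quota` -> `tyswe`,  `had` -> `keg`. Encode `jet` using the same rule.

miw

The shift depends on letter class: consonant s→v is +3, but vowel i→m is +4. Two shifts are in play — +4 for a/e/i/o/u, +3 for every other letter.
Applying it to jet: j(cons)+3=m, e(vowel)+4=i, t(cons)+3=w.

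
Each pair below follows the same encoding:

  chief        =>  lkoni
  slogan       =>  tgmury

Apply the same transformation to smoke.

kqusy

The output letters match the input read backwards, each shifted +6: chief reversed is feihc. Two steps: reverse the string, then apply a Caesar shift of +6.
Applying it to smoke: reverse → ekoms; then shift: e+6=k, k+6=q, o+6=u, m+6=s, s+6=y.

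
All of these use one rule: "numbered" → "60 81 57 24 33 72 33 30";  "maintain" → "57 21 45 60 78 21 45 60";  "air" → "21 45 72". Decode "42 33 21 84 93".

The formula is n = 3×(alphabet index, a=1) + 18.
Decoding 42 33 21 84 93: 42→(42−18)÷3=8=h, 33→(33−18)÷3=5=e, 21→(21−18)÷3=1=a, 84→(84−18)÷3=22=v, 93→(93−18)÷3=25=y.

heavy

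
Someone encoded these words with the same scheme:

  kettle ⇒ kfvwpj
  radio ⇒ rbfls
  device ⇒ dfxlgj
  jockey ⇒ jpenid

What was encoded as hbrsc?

happy

In kettle: k→k is +0, e→f is +1, t→v is +2, t→w is +3 — the shift increases by 1 each position. Letter i (0-indexed) is shifted by i+0, so successive shifts are 0, 1, 2, ….
Decoding hbrsc: h−0=h, b−1=a, r−2=p, s−3=p, c−4=y.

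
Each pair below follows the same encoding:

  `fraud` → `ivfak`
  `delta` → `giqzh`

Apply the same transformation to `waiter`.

zenzlz

Each letter shifts forward by (position + 3), i.e. 3, 4, 5, … — the shift grows by one for each successive letter.
For waiter: w+3=z, a+4=e, i+5=n, t+6=z, e+7=l, r+8=z.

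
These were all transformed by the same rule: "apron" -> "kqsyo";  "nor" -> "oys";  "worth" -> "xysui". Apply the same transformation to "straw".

The shift depends on letter class: consonant p→q is +1, but vowel a→k is +10. The rule splits by letter class: vowels +10, consonants +1.
Applying it to straw: s(cons)+1=t, t(cons)+1=u, r(cons)+1=s, a(vowel)+10=k, w(cons)+1=x.

tuskx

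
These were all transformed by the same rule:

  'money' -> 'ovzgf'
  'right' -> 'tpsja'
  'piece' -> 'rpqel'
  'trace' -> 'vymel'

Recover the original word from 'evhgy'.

cover

Shifts by position in money: pos 0: m→o (+2), pos 1: o→v (+7), pos 2: n→z (+12), pos 3: e→g (+2), pos 4: y→f (+7) — repeating every 3. It's a Vigenère-style cipher with numeric key [2,7,12]: position i shifts by key[i mod 3].
Reversing it on evhgy: e−2=c, v−7=o, h−12=v, g−2=e, y−7=r.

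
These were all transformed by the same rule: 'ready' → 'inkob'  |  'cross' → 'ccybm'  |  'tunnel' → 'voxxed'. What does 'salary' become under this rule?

ibkvkc

The output letters match the input read backwards, each shifted +10: ready reversed is ydaer. Two steps: reverse the string, then apply a Caesar shift of +10.
Applying it to salary: reverse → yralas; then shift: y+10=i, r+10=b, a+10=k, l+10=v, a+10=k, s+10=c.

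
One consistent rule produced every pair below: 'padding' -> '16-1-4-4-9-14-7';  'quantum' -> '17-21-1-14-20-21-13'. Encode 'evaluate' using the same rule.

5-22-1-12-21-1-20-5

p is letter #16 and maps to 16: an offset of 0. Letters become their 1-indexed alphabet positions: a=1 … z=26.
For evaluate: e=5→5, v=22→22, a=1→1, l=12→12, u=21→21, a=1→1, t=20→20, e=5→5.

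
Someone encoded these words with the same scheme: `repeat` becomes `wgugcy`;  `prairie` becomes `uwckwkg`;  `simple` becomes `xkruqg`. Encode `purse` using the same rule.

uwwxg

The shift depends on letter class: consonant r→w is +5, but vowel e→g is +2. Two shifts are in play — +2 for a/e/i/o/u, +5 for every other letter.
On purse: p(cons)+5=u, u(vowel)+2=w, r(cons)+5=w, s(cons)+5=x, e(vowel)+2=g.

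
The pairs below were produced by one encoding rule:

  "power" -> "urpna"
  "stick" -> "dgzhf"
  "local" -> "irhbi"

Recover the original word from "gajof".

Treating letters as 0–25, the rule is x ↦ 3x + 1 (mod 26).
Decoding gajof: g(6)→9·(6−1)≡19=t; a(0)→9·(0−1)≡17=r; j(9)→9·(9−1)≡20=u; o(14)→9·(14−1)≡13=n; f(5)→9·(5−1)≡10=k (all mod 26).

trunk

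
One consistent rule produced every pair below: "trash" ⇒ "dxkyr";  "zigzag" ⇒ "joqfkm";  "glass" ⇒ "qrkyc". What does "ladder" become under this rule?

Shifts by position in trash: pos 0: t→d (+10), pos 1: r→x (+6), pos 2: a→k (+10), pos 3: s→y (+6) — repeating every 2. A repeating key of period 2 is used — shifts +10, +6 over and over.
For ladder: l+10=v, a+6=g, d+10=n, d+6=j, e+10=o, r+6=x.

vgnjox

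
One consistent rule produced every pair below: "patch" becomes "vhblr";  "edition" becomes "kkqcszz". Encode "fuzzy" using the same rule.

In patch: p→v is +6, a→h is +7, t→b is +8, c→l is +9 — the shift increases by 1 each position. Each letter shifts forward by (position + 6), i.e. 6, 7, 8, … — the shift grows by one for each successive letter.
On fuzzy: f+6=l, u+7=b, z+8=h, z+9=i, y+10=i.

lbhii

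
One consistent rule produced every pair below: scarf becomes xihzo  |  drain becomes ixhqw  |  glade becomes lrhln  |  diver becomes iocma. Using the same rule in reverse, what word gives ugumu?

In scarf: s→x is +5, c→i is +6, a→h is +7, r→z is +8 — the shift increases by 1 each position. Each letter shifts forward by (position + 5), i.e. 5, 6, 7, … — the shift grows by one for each successive letter.
Reversing it on ugumu: u−5=p, g−6=a, u−7=n, m−8=e, u−9=l.

panel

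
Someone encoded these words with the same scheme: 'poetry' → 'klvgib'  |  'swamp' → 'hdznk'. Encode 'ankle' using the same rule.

Each pair mirrors across the alphabet (p↔k, o↔l, e↔v): positions sum to 25. This is the alphabet-reversal cipher (Atbash): a becomes z, b becomes y, etc.
For ankle: a↔z, n↔m, k↔p, l↔o, e↔v.

zmpov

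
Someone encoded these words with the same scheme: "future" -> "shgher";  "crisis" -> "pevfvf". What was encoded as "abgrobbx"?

notebook

It's a constant shift of +13 (ROT13).
Decoding abgrobbx: a−13=n, b−13=o, g−13=t, r−13=e, o−13=b, b−13=o, b−13=o, x−13=k.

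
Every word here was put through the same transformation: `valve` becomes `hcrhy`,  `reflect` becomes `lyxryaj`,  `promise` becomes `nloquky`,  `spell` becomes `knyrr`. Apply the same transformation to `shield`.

kvuyrz

v(21)→h(7) and a(0)→c(2) fit y≡25x+2 (mod 26); the inverse of 25 mod 26 is 25. Each letter's alphabet position (a=0..z=25) is mapped through 25·x+2 mod 26 — an affine cipher.
On shield: s(18)→25·18+2≡10=k; h(7)→25·7+2≡21=v; i(8)→25·8+2≡20=u; e(4)→25·4+2≡24=y; l(11)→25·11+2≡17=r; d(3)→25·3+2≡25=z (all mod 26).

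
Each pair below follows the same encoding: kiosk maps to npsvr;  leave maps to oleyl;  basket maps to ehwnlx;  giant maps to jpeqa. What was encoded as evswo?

Shifts by position in kiosk: pos 0: k→n (+3), pos 1: i→p (+7), pos 2: o→s (+4), pos 3: s→v (+3), pos 4: k→r (+7) — repeating every 3. A repeating key of period 3 is used — shifts +3, +7, +4 over and over.
Reversing it on evswo: e−3=b, v−7=o, s−4=o, w−3=t, o−7=h.

booth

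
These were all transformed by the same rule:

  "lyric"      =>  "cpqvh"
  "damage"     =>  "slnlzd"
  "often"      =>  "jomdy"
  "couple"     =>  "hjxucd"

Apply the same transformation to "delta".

l(11)→c(2) and y(24)→p(15) fit y≡11x+11 (mod 26); the inverse of 11 mod 26 is 19. Each letter's alphabet position (a=0..z=25) is mapped through 11·x+11 mod 26 — an affine cipher.
For delta: d(3)→11·3+11≡18=s; e(4)→11·4+11≡3=d; l(11)→11·11+11≡2=c; t(19)→11·19+11≡12=m; a(0)→11·0+11≡11=l (all mod 26).

sdcml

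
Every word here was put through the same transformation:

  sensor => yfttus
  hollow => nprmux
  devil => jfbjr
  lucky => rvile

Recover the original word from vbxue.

A repeating key of period 2 is used — shifts +6, +1 over and over.
Decoding vbxue: v−6=p, b−1=a, x−6=r, u−1=t, e−6=y.

party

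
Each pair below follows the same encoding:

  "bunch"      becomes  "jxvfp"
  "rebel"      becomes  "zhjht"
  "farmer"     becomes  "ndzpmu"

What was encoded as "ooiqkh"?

glance

Shifts by position in bunch: pos 0: b→j (+8), pos 1: u→x (+3), pos 2: n→v (+8), pos 3: c→f (+3) — repeating every 2. A repeating key of period 2 is used — shifts +8, +3 over and over.
Reversing it on ooiqkh: o−8=g, o−3=l, i−8=a, q−3=n, k−8=c, h−3=e.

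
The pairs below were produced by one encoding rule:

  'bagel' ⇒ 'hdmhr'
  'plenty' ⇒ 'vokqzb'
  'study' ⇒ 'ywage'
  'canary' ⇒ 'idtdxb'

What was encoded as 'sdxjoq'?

margin

Shifts by position in bagel: pos 0: b→h (+6), pos 1: a→d (+3), pos 2: g→m (+6), pos 3: e→h (+3) — repeating every 2. It's a Vigenère-style cipher with numeric key [6,3]: position i shifts by key[i mod 2].
Reversing it on sdxjoq: s−6=m, d−3=a, x−6=r, j−3=g, o−6=i, q−3=n.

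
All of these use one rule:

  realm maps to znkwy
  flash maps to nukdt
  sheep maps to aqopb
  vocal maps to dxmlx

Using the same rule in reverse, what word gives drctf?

visit

In realm: r→z is +8, e→n is +9, a→k is +10, l→w is +11 — the shift increases by 1 each position. The shift increases by 1 at each position, starting from +8: 8, 9, 10, ….
Decoding drctf: d−8=v, r−9=i, c−10=s, t−11=i, f−12=t.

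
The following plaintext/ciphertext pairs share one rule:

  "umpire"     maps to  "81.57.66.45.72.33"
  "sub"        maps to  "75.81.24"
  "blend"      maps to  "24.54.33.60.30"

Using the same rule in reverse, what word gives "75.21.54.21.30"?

u(#21)→81 and m(#13)→57: differences scale by 3, so n = 3·pos + 18. With a=1..z=26, the number is 3·pos + 18.
Reversing it on 75.21.54.21.30: 75→(75−18)÷3=19=s, 21→(21−18)÷3=1=a, 54→(54−18)÷3=12=l, 21→(21−18)÷3=1=a, 30→(30−18)÷3=4=d.

salad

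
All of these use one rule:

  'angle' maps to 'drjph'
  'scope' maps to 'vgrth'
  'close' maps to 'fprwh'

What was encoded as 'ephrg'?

blend

It's a Vigenère-style cipher with numeric key [3,4]: position i shifts by key[i mod 2].
Undoing it on ephrg: e−3=b, p−4=l, h−3=e, r−4=n, g−3=d.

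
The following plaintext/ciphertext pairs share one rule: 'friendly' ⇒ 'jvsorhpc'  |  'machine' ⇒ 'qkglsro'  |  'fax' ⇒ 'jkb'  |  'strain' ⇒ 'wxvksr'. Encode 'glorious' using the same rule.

The shift depends on letter class: consonant f→j is +4, but vowel i→s is +10. Vowels shift forward by 10 and consonants shift forward by 4.
On glorious: g(cons)+4=k, l(cons)+4=p, o(vowel)+10=y, r(cons)+4=v, i(vowel)+10=s, o(vowel)+10=y, u(vowel)+10=e, s(cons)+4=w.

kpyvsyew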